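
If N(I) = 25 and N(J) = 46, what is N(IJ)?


N(IJ) = N(I) * N(J)
= 25 * 46
= 1150

1150


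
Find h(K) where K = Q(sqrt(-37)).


K = Q(sqrt(-37)). d mod 4 = 3, so D = disc(K) = 4d = -148
h(K) equals the number of primitive reduced positive-definite forms (a, b, c) = a*x^2 + b*x*y + c*y^2 with b^2 - 4ac = D,
where reduced means |b| <= a <= c, with b >= 0 whenever |b| = a or a = c, and primitive means gcd(a, b, c) = 1.
Reduced forces 3a^2 <= |D| = 148, so 1 <= a <= 7; b must have the parity of D, and c = (b^2 - D)/(4a) must be an integer >= a.
Enumerate a = 1..7, b in [-a, a]:
  a=1: (1, 0, 37)  [1]
  a=2: (2, 2, 19)  [1]
  a=3..7: none
Total reduced forms: 1 + 1 = 2
h = 2

2


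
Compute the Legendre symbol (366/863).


p = 863 is prime, so compute (366/863) with the reciprocity algorithm (Jacobi-symbol steps: pull out 2s via (2/n), flip via reciprocity, reduce):
  pull out 2: (2/863) = +1  (since 863 mod 8 = 7)
  reciprocity: (183/863) -> -(863/183)
  reduce: (131/183)
  reciprocity: (131/183) -> -(183/131)
  reduce: (52/131)
  pull out 2: (2/131) = -1  (since 131 mod 8 = 3)
  pull out 2: (2/131) = -1  (since 131 mod 8 = 3)
  reciprocity: (13/131) -> +(131/13)
  reduce: (1/13)
  (1/13) = 1
Product of signs = 1
(366/863) = 1

1


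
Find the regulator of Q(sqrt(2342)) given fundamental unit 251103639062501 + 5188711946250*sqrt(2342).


epsilon = 251103639062501 + 5188711946250*sqrt(2342)
= 5.0221e+14
R = ln(5.0221e+14)
= 33.8500

33.8500


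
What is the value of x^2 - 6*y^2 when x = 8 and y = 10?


x^2 - d*y^2
= 8^2 - 6*10^2
= 64 - 600
= -536

-536


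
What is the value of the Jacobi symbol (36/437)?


Compute (36/437) via quadratic reciprocity:
  pull out 2: (2/437) = -1  (since 437 mod 8 = 5)
  pull out 2: (2/437) = -1  (since 437 mod 8 = 5)
  reciprocity: (9/437) -> +(437/9)
  reduce: (5/9)
  reciprocity: (5/9) -> +(9/5)
  reduce: (4/5)
  pull out 2: (2/5) = -1  (since 5 mod 8 = 5)
  pull out 2: (2/5) = -1  (since 5 mod 8 = 5)
  (1/5) = 1
Product of signs = 1

1


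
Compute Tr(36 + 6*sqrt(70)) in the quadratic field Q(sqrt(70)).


Tr(a + b*sqrt(d)) = (a + b*sqrt(d)) + (a - b*sqrt(d)) = 2a
= 2 * (36)
= 72

72


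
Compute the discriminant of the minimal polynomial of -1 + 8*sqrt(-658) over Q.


The element -1 + 8*sqrt(-658) has minimal polynomial:
x^2 + 2*x + 42113
Discriminant = (2)^2 - 4*(42113)
= 4 - 168452
= -168448

-168448


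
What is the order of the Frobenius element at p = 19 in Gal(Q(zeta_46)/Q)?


The Frobenius at p in Gal(Q(zeta_n)/Q) = (Z/nZ)* is the class of p, so its order is ord_46(19), the smallest k >= 1 with 19^k = 1 mod 46.
n = 46 = 2 * 23, phi(46) = 22; the order divides phi(n).
Divisors of 22: 1, 2, 11, 22
Repeated squaring mod 46: 19^1 = 19, 19^2 = 39, 19^4 = 3, 19^8 = 9, 19^16 = 35
Test divisors in increasing order:
  k=1: 19^1 = 19 mod 46
  k=2: 19^2 = 39 mod 46
  k=11: 19^11 = 9 * 39 * 19 = 45 mod 46
  k=22: 19^22 = 35 * 3 * 39 = 1 mod 46  <- first divisor giving 1
Order = 22

22


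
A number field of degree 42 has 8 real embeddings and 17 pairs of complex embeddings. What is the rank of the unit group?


By Dirichlet's unit theorem:
rank = r1 + r2 - 1
= 8 + 17 - 1
= 24

24


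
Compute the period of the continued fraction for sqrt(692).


Run the CF algorithm for sqrt(692).
a_0 = floor(sqrt(692)) = 26; set m_0=0, q_0=1.
Recurrence: m' = q*a - m,  q' = (d - m'^2)/q,  a' = floor((a_0 + m')/q').
  step 1: m=26, q=16, a=3
  step 2: m=22, q=13, a=3
  step 3: m=17, q=31, a=1
  step 4: m=14, q=16, a=2
  step 5: m=18, q=23, a=1
  step 6: m=5, q=29, a=1
  step 7: m=24, q=4, a=12
  step 8: m=24, q=29, a=1
  step 9: m=5, q=23, a=1
  step 10: m=18, q=16, a=2
  step 11: m=14, q=31, a=1
  step 12: m=17, q=13, a=3
  step 13: m=22, q=16, a=3
  step 14: m=26, q=1, a=52
a_14 = 2*a_0 = 52, so the period closes here.
sqrt(692) = [26; 3, 3, 1, 2, 1, 1, 12, 1, 1, 2, 1, 3, 3, 52]
Period length = 14

14


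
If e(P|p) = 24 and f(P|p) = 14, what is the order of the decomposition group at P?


|D_P| = e * f
= 24 * 14
= 336

336


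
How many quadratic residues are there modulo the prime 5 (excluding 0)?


For prime p, the number of non-zero quadratic residues is (p-1)/2.
= (5-1)/2
= 2

2


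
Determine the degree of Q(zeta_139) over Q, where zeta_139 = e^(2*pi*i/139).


The degree equals Euler's totient phi(139).
139 = 139
phi(139) = 138

138


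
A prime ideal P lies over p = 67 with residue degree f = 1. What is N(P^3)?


N(P^a) = p^(a*f)
= 67^(3*1)
= 67^3
= 300763

300763


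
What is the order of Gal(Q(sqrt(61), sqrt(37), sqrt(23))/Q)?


The 3 square roots of distinct primes are multiplicatively independent over Q,
so [K:Q] = 2^3 and Gal(K/Q) is isomorphic to (Z/2Z)^3.
|Gal| = 2^3 = 8

8


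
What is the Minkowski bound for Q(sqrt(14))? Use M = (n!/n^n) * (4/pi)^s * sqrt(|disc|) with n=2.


d = 14, d mod 4 = 2, so disc(K) = 4d = 56; |disc(K)| = 56
Real quadratic field, so n = 2, s = r2 = 0, r1 = 2
M = (n!/n^n) * (4/pi)^s * sqrt(|disc(K)|) = (2!/2^2) * (4/pi)^0 * sqrt(56)
= 0.5 * 1.000000 * 7.483315
= 3.7417

3.7417


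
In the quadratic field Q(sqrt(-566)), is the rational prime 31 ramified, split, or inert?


K = Q(sqrt(-566)). Since d mod 4 = 2, disc(K) = -2264.
Check p | disc: -2264 mod 31 = 30.
p does not divide disc. Compute Legendre symbol (d/p):
23^((31-1)/2) mod 31 = -1
(d/p) = -1, so p is inert: (p) stays prime with e=1, f=2, g=1.
Therefore p is inert.

inert


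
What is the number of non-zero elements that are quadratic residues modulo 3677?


For prime p, the number of non-zero quadratic residues is (p-1)/2.
= (3677-1)/2
= 1838

1838


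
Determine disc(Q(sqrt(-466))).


For K = Q(sqrt(d)) with d squarefree: disc(K) = d if d = 1 mod 4, and disc(K) = 4d if d = 2 or 3 mod 4.
Here d = -466, and d mod 4 = 2.
d = 2 mod 4, not 1 (O_K = Z[sqrt(d)]), so disc(K) = 4d = 4 * (-466) = -1864

-1864


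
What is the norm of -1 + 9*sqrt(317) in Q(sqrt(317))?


N(a + b*sqrt(d)) = a^2 - d*b^2
= (-1)^2 - (317)*(9)^2
= 1 - 25677
= -25676

-25676


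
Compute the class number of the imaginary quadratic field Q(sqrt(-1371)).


K = Q(sqrt(-1371)). d mod 4 = 1, so D = disc(K) = d = -1371
h(K) equals the number of primitive reduced positive-definite forms (a, b, c) = a*x^2 + b*x*y + c*y^2 with b^2 - 4ac = D,
where reduced means |b| <= a <= c, with b >= 0 whenever |b| = a or a = c, and primitive means gcd(a, b, c) = 1.
Reduced forces 3a^2 <= |D| = 1371, so 1 <= a <= 21; b must have the parity of D, and c = (b^2 - D)/(4a) must be an integer >= a.
Enumerate a = 1..21, b in [-a, a]:
  a=1: (1, 1, 343)  [1]
  a=2: none
  a=3: (3, 3, 115)  [1]
  a=4: none
  a=5: (5, -3, 69), (5, 3, 69)  [2]
  a=6: none
  a=7: (7, -1, 49), (7, 1, 49)  [2]
  a=8..10: none
  a=11: (11, -9, 33), (11, 9, 33)  [2]
  a=12..14: none
  a=15: (15, -3, 23), (15, 3, 23)  [2]
  a=16..18: none
  a=19: (19, -15, 21), (19, 15, 21)  [2]
  a=20..21: none
Total reduced forms: 1 + 1 + 2 + 2 + 2 + 2 + 2 = 12
h = 12

12


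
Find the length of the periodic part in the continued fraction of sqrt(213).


Run the CF algorithm for sqrt(213).
a_0 = floor(sqrt(213)) = 14; set m_0=0, q_0=1.
Recurrence: m' = q*a - m,  q' = (d - m'^2)/q,  a' = floor((a_0 + m')/q').
  step 1: m=14, q=17, a=1
  step 2: m=3, q=12, a=1
  step 3: m=9, q=11, a=2
  step 4: m=13, q=4, a=6
  step 5: m=11, q=23, a=1
  step 6: m=12, q=3, a=8
  step 7: m=12, q=23, a=1
  step 8: m=11, q=4, a=6
  step 9: m=13, q=11, a=2
  step 10: m=9, q=12, a=1
  step 11: m=3, q=17, a=1
  step 12: m=14, q=1, a=28
a_12 = 2*a_0 = 28, so the period closes here.
sqrt(213) = [14; 1, 1, 2, 6, 1, 8, 1, 6, 2, 1, 1, 28]
Period length = 12

12


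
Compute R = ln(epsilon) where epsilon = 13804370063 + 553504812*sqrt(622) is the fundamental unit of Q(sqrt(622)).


epsilon = 13804370063 + 553504812*sqrt(622)
= 2.7609e+10
R = ln(2.7609e+10)
= 24.0414

24.0414


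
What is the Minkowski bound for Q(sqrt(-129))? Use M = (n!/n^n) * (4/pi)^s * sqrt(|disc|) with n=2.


d = -129, d mod 4 = 3, so disc(K) = 4d = -516; |disc(K)| = 516
Imaginary quadratic field, so n = 2, s = r2 = 1, r1 = 0
M = (n!/n^n) * (4/pi)^s * sqrt(|disc(K)|) = (2!/2^2) * (4/pi)^1 * sqrt(516)
= 0.5 * 1.273240 * 22.715633
= 14.4612

14.4612


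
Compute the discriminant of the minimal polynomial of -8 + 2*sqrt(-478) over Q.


The element -8 + 2*sqrt(-478) has minimal polynomial:
x^2 + 16*x + 1976
Discriminant = (16)^2 - 4*(1976)
= 256 - 7904
= -7648

-7648


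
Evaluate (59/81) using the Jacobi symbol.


Compute (59/81) via quadratic reciprocity:
  reciprocity: (59/81) -> +(81/59)
  reduce: (22/59)
  pull out 2: (2/59) = -1  (since 59 mod 8 = 3)
  reciprocity: (11/59) -> -(59/11)
  reduce: (4/11)
  pull out 2: (2/11) = -1  (since 11 mod 8 = 3)
  pull out 2: (2/11) = -1  (since 11 mod 8 = 3)
  (1/11) = 1
Product of signs = 1

1


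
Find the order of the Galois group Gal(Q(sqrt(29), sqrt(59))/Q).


The 2 square roots of distinct primes are multiplicatively independent over Q,
so [K:Q] = 2^2 and Gal(K/Q) is isomorphic to (Z/2Z)^2.
|Gal| = 2^2 = 4

4


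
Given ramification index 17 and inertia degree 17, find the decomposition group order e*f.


|D_P| = e * f
= 17 * 17
= 289

289


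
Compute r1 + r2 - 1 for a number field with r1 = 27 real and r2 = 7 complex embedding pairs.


By Dirichlet's unit theorem:
rank = r1 + r2 - 1
= 27 + 7 - 1
= 33

33


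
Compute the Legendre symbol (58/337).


p = 337 is prime, so compute (58/337) with the reciprocity algorithm (Jacobi-symbol steps: pull out 2s via (2/n), flip via reciprocity, reduce):
  pull out 2: (2/337) = +1  (since 337 mod 8 = 1)
  reciprocity: (29/337) -> +(337/29)
  reduce: (18/29)
  pull out 2: (2/29) = -1  (since 29 mod 8 = 5)
  reciprocity: (9/29) -> +(29/9)
  reduce: (2/9)
  pull out 2: (2/9) = +1  (since 9 mod 8 = 1)
  (1/9) = 1
Product of signs = -1
(58/337) = -1

-1


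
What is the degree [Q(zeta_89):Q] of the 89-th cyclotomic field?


The degree equals Euler's totient phi(89).
89 = 89
phi(89) = 88

88


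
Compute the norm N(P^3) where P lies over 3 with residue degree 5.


N(P^a) = p^(a*f)
= 3^(3*5)
= 3^15
= 14348907

14348907


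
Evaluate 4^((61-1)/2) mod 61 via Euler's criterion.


p = 61 is prime and the exponent is (p-1)/2 = 30, so by Euler's criterion 4^30 = (4/61) = +1 or -1 mod 61.
Compute by square-and-multiply:
  30 = 16 + 8 + 4 + 2 (binary 11110)
  Repeated squaring mod 61: 4^1 = 4, 4^2 = 16, 4^4 = 12, 4^8 = 22, 4^16 = 57
  4^30 = 4^16 * 4^8 * 4^4 * 4^2 = 57 * 22 * 12 * 16 mod 61
    57 * 22 = 1254 = 34 mod 61
    34 * 12 = 408 = 42 mod 61
    42 * 16 = 672 = 1 mod 61
  4^30 = 1 mod 61
Result 1: 4 is a quadratic residue mod 61.
4^30 mod 61 = 1

1


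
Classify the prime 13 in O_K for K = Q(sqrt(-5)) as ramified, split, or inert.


K = Q(sqrt(-5)). Since d mod 4 = 3, disc(K) = -20.
Check p | disc: -20 mod 13 = 6.
p does not divide disc. Compute Legendre symbol (d/p):
8^((13-1)/2) mod 13 = -1
(d/p) = -1, so p is inert: (p) stays prime with e=1, f=2, g=1.
Therefore p is inert.

inert


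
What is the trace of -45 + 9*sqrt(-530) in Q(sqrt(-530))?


Tr(a + b*sqrt(d)) = (a + b*sqrt(d)) + (a - b*sqrt(d)) = 2a
= 2 * (-45)
= -90

-90


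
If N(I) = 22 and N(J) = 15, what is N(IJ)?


N(IJ) = N(I) * N(J)
= 22 * 15
= 330

330


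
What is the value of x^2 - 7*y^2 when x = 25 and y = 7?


x^2 - d*y^2
= 25^2 - 7*7^2
= 625 - 343
= 282

282


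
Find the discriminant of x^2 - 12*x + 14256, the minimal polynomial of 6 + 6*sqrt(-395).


The element 6 + 6*sqrt(-395) has minimal polynomial:
x^2 - 12*x + 14256
Discriminant = (-12)^2 - 4*(14256)
= 144 - 57024
= -56880

-56880


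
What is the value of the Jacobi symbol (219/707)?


Compute (219/707) via quadratic reciprocity:
  reciprocity: (219/707) -> -(707/219)
  reduce: (50/219)
  pull out 2: (2/219) = -1  (since 219 mod 8 = 3)
  reciprocity: (25/219) -> +(219/25)
  reduce: (19/25)
  reciprocity: (19/25) -> +(25/19)
  reduce: (6/19)
  pull out 2: (2/19) = -1  (since 19 mod 8 = 3)
  reciprocity: (3/19) -> -(19/3)
  reduce: (1/3)
  (1/3) = 1
Product of signs = 1

1


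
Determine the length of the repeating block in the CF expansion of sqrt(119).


Run the CF algorithm for sqrt(119).
a_0 = floor(sqrt(119)) = 10; set m_0=0, q_0=1.
Recurrence: m' = q*a - m,  q' = (d - m'^2)/q,  a' = floor((a_0 + m')/q').
  step 1: m=10, q=19, a=1
  step 2: m=9, q=2, a=9
  step 3: m=9, q=19, a=1
  step 4: m=10, q=1, a=20
a_4 = 2*a_0 = 20, so the period closes here.
sqrt(119) = [10; 1, 9, 1, 20]
Period length = 4

4


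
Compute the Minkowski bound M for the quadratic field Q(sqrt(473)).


d = 473, d mod 4 = 1, so disc(K) = d = 473; |disc(K)| = 473
Real quadratic field, so n = 2, s = r2 = 0, r1 = 2
M = (n!/n^n) * (4/pi)^s * sqrt(|disc(K)|) = (2!/2^2) * (4/pi)^0 * sqrt(473)
= 0.5 * 1.000000 * 21.748563
= 10.8743

10.8743


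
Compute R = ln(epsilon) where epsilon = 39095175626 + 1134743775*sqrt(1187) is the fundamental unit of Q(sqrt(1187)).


epsilon = 39095175626 + 1134743775*sqrt(1187)
= 7.8190e+10
R = ln(7.8190e+10)
= 25.0824

25.0824


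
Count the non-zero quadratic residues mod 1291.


For prime p, the number of non-zero quadratic residues is (p-1)/2.
= (1291-1)/2
= 645

645


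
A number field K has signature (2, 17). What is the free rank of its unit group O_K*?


By Dirichlet's unit theorem:
rank = r1 + r2 - 1
= 2 + 17 - 1
= 18

18


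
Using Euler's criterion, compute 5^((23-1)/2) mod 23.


p = 23 is prime and the exponent is (p-1)/2 = 11, so by Euler's criterion 5^11 = (5/23) = +1 or -1 mod 23.
Compute by square-and-multiply:
  11 = 8 + 2 + 1 (binary 1011)
  Repeated squaring mod 23: 5^1 = 5, 5^2 = 2, 5^4 = 4, 5^8 = 16
  5^11 = 5^8 * 5^2 * 5^1 = 16 * 2 * 5 mod 23
    16 * 2 = 32 = 9 mod 23
    9 * 5 = 45 = 22 mod 23
  5^11 = 22 mod 23
Result 22 = p - 1 = -1 mod 23: 5 is a quadratic non-residue mod 23. As a residue in [0, p-1] the value is 22.
5^11 mod 23 = 22

22


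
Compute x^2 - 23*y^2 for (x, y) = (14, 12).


x^2 - d*y^2
= 14^2 - 23*12^2
= 196 - 3312
= -3116

-3116


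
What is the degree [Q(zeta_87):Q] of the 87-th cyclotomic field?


The degree equals Euler's totient phi(87).
87 = 3 * 29
phi(87) = 56

56


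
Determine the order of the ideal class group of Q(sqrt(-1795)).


K = Q(sqrt(-1795)). d mod 4 = 1, so D = disc(K) = d = -1795
h(K) equals the number of primitive reduced positive-definite forms (a, b, c) = a*x^2 + b*x*y + c*y^2 with b^2 - 4ac = D,
where reduced means |b| <= a <= c, with b >= 0 whenever |b| = a or a = c, and primitive means gcd(a, b, c) = 1.
Reduced forces 3a^2 <= |D| = 1795, so 1 <= a <= 24; b must have the parity of D, and c = (b^2 - D)/(4a) must be an integer >= a.
Enumerate a = 1..24, b in [-a, a]:
  a=1: (1, 1, 449)  [1]
  a=2..4: none
  a=5: (5, 5, 91)  [1]
  a=6: none
  a=7: (7, -5, 65), (7, 5, 65)  [2]
  a=8..10: none
  a=11: (11, -3, 41), (11, 3, 41)  [2]
  a=12: none
  a=13: (13, -5, 35), (13, 5, 35)  [2]
  a=14..24: none
Total reduced forms: 1 + 1 + 2 + 2 + 2 = 8
h = 8

8


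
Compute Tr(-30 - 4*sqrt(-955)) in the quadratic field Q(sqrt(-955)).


Tr(a + b*sqrt(d)) = (a + b*sqrt(d)) + (a - b*sqrt(d)) = 2a
= 2 * (-30)
= -60

-60


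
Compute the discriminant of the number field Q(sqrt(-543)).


For K = Q(sqrt(d)) with d squarefree: disc(K) = d if d = 1 mod 4, and disc(K) = 4d if d = 2 or 3 mod 4.
Here d = -543, and d mod 4 = 1.
d = 1 mod 4 (O_K = Z[(1+sqrt(d))/2]), so disc(K) = d = -543

-543


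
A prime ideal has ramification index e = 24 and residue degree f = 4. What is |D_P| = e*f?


|D_P| = e * f
= 24 * 4
= 96

96


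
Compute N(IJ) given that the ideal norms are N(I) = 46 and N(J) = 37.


N(IJ) = N(I) * N(J)
= 46 * 37
= 1702

1702


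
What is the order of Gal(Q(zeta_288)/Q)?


|Gal(Q(zeta_288)/Q)| = phi(288)
= 96

96


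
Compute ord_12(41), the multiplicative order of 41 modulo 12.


We want ord_12(41), the smallest k >= 1 with 41^k = 1 mod 12.
n = 12 = 2^2 * 3, phi(12) = 4; the order divides phi(n).
Divisors of 4: 1, 2, 4
Repeated squaring mod 12: 41^1 = 5, 41^2 = 1, 41^4 = 1
Test divisors in increasing order:
  k=1: 41^1 = 5 mod 12
  k=2: 41^2 = 1 mod 12  <- first divisor giving 1
Order = 2

2


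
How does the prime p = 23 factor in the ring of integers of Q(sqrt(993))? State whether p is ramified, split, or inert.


K = Q(sqrt(993)). Since d mod 4 = 1, disc(K) = 993.
Check p | disc: 993 mod 23 = 4.
p does not divide disc. Compute Legendre symbol (d/p):
4^((23-1)/2) mod 23 = 1
(d/p) = 1, so p splits: (p) = P*P' with e=1, f=1, g=2.
Therefore p is split.

split


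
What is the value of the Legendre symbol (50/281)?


p = 281 is prime, so compute (50/281) with the reciprocity algorithm (Jacobi-symbol steps: pull out 2s via (2/n), flip via reciprocity, reduce):
  pull out 2: (2/281) = +1  (since 281 mod 8 = 1)
  reciprocity: (25/281) -> +(281/25)
  reduce: (6/25)
  pull out 2: (2/25) = +1  (since 25 mod 8 = 1)
  reciprocity: (3/25) -> +(25/3)
  reduce: (1/3)
  (1/3) = 1
Product of signs = 1
(50/281) = 1

1


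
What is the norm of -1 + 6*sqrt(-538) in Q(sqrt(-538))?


N(a + b*sqrt(d)) = a^2 - d*b^2
= (-1)^2 - (-538)*(6)^2
= 1 + 19368
= 19369

19369


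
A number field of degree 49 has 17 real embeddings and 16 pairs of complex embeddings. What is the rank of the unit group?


By Dirichlet's unit theorem:
rank = r1 + r2 - 1
= 17 + 16 - 1
= 32

32


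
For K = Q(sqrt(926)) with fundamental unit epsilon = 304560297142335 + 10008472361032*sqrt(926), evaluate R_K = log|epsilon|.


epsilon = 304560297142335 + 10008472361032*sqrt(926)
= 6.0912e+14
R = ln(6.0912e+14)
= 34.0430

34.0430


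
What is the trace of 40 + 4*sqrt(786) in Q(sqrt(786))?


Tr(a + b*sqrt(d)) = (a + b*sqrt(d)) + (a - b*sqrt(d)) = 2a
= 2 * (40)
= 80

80


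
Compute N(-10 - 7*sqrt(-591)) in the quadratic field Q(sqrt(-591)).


N(a + b*sqrt(d)) = a^2 - d*b^2
= (-10)^2 - (-591)*(-7)^2
= 100 + 28959
= 29059

29059


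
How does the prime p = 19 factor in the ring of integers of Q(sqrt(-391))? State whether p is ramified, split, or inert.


K = Q(sqrt(-391)). Since d mod 4 = 1, disc(K) = -391.
Check p | disc: -391 mod 19 = 8.
p does not divide disc. Compute Legendre symbol (d/p):
8^((19-1)/2) mod 19 = -1
(d/p) = -1, so p is inert: (p) stays prime with e=1, f=2, g=1.
Therefore p is inert.

inert


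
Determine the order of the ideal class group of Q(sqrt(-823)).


K = Q(sqrt(-823)). d mod 4 = 1, so D = disc(K) = d = -823
h(K) equals the number of primitive reduced positive-definite forms (a, b, c) = a*x^2 + b*x*y + c*y^2 with b^2 - 4ac = D,
where reduced means |b| <= a <= c, with b >= 0 whenever |b| = a or a = c, and primitive means gcd(a, b, c) = 1.
Reduced forces 3a^2 <= |D| = 823, so 1 <= a <= 16; b must have the parity of D, and c = (b^2 - D)/(4a) must be an integer >= a.
Enumerate a = 1..16, b in [-a, a]:
  a=1: (1, 1, 206)  [1]
  a=2: (2, -1, 103), (2, 1, 103)  [2]
  a=3: none
  a=4: (4, -3, 52), (4, 3, 52)  [2]
  a=5..7: none
  a=8: (8, -3, 26), (8, 3, 26)  [2]
  a=9..12: none
  a=13: (13, -3, 16), (13, 3, 16)  [2]
  a=14..16: none
Total reduced forms: 1 + 2 + 2 + 2 + 2 = 9
h = 9

9


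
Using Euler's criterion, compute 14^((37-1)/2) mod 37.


p = 37 is prime and the exponent is (p-1)/2 = 18, so by Euler's criterion 14^18 = (14/37) = +1 or -1 mod 37.
Compute by square-and-multiply:
  18 = 16 + 2 (binary 10010)
  Repeated squaring mod 37: 14^1 = 14, 14^2 = 11, 14^4 = 10, 14^8 = 26, 14^16 = 10
  14^18 = 14^16 * 14^2 = 10 * 11 mod 37
    10 * 11 = 110 = 36 mod 37
  14^18 = 36 mod 37
Result 36 = p - 1 = -1 mod 37: 14 is a quadratic non-residue mod 37. As a residue in [0, p-1] the value is 36.
14^18 mod 37 = 36

36


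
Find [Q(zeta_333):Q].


The degree equals Euler's totient phi(333).
333 = 3^2 * 37
phi(333) = 216

216


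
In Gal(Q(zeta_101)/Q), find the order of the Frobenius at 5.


The Frobenius at p in Gal(Q(zeta_n)/Q) = (Z/nZ)* is the class of p, so its order is ord_101(5), the smallest k >= 1 with 5^k = 1 mod 101.
n = 101 = 101, phi(101) = 100; the order divides phi(n).
Divisors of 100: 1, 2, 4, 5, 10, 20, 25, 50, 100
Repeated squaring mod 101: 5^1 = 5, 5^2 = 25, 5^4 = 19, 5^8 = 58, 5^16 = 31, 5^32 = 52, 5^64 = 78
Test divisors in increasing order:
  k=1: 5^1 = 5 mod 101
  k=2: 5^2 = 25 mod 101
  k=4: 5^4 = 19 mod 101
  k=5: 5^5 = 19 * 5 = 95 mod 101
  k=10: 5^10 = 58 * 25 = 36 mod 101
  k=20: 5^20 = 31 * 19 = 84 mod 101
  k=25: 5^25 = 31 * 58 * 5 = 1 mod 101  <- first divisor giving 1
Order = 25

25


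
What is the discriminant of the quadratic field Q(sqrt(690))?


For K = Q(sqrt(d)) with d squarefree: disc(K) = d if d = 1 mod 4, and disc(K) = 4d if d = 2 or 3 mod 4.
Here d = 690, and d mod 4 = 2.
d = 2 mod 4, not 1 (O_K = Z[sqrt(d)]), so disc(K) = 4d = 4 * (690) = 2760

2760


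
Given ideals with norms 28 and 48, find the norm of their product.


N(IJ) = N(I) * N(J)
= 28 * 48
= 1344

1344


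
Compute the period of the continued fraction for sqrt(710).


Run the CF algorithm for sqrt(710).
a_0 = floor(sqrt(710)) = 26; set m_0=0, q_0=1.
Recurrence: m' = q*a - m,  q' = (d - m'^2)/q,  a' = floor((a_0 + m')/q').
  step 1: m=26, q=34, a=1
  step 2: m=8, q=19, a=1
  step 3: m=11, q=31, a=1
  step 4: m=20, q=10, a=4
  step 5: m=20, q=31, a=1
  step 6: m=11, q=19, a=1
  step 7: m=8, q=34, a=1
  step 8: m=26, q=1, a=52
a_8 = 2*a_0 = 52, so the period closes here.
sqrt(710) = [26; 1, 1, 1, 4, 1, 1, 1, 52]
Period length = 8

8


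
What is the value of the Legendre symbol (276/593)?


p = 593 is prime, so compute (276/593) with the reciprocity algorithm (Jacobi-symbol steps: pull out 2s via (2/n), flip via reciprocity, reduce):
  pull out 2: (2/593) = +1  (since 593 mod 8 = 1)
  pull out 2: (2/593) = +1  (since 593 mod 8 = 1)
  reciprocity: (69/593) -> +(593/69)
  reduce: (41/69)
  reciprocity: (41/69) -> +(69/41)
  reduce: (28/41)
  pull out 2: (2/41) = +1  (since 41 mod 8 = 1)
  pull out 2: (2/41) = +1  (since 41 mod 8 = 1)
  reciprocity: (7/41) -> +(41/7)
  reduce: (6/7)
  pull out 2: (2/7) = +1  (since 7 mod 8 = 7)
  reciprocity: (3/7) -> -(7/3)
  reduce: (1/3)
  (1/3) = 1
Product of signs = -1
(276/593) = -1

-1


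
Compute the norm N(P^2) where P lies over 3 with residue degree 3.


N(P^a) = p^(a*f)
= 3^(2*3)
= 3^6
= 729

729


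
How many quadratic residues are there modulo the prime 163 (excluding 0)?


For prime p, the number of non-zero quadratic residues is (p-1)/2.
= (163-1)/2
= 81

81


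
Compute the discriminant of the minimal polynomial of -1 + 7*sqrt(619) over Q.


The element -1 + 7*sqrt(619) has minimal polynomial:
x^2 + 2*x - 30330
Discriminant = (2)^2 - 4*(-30330)
= 4 + 121320
= 121324

121324


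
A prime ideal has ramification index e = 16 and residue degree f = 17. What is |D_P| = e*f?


|D_P| = e * f
= 16 * 17
= 272

272


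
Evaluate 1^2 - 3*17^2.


x^2 - d*y^2
= 1^2 - 3*17^2
= 1 - 867
= -866

-866


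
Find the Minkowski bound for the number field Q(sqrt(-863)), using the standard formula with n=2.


d = -863, d mod 4 = 1, so disc(K) = d = -863; |disc(K)| = 863
Imaginary quadratic field, so n = 2, s = r2 = 1, r1 = 0
M = (n!/n^n) * (4/pi)^s * sqrt(|disc(K)|) = (2!/2^2) * (4/pi)^1 * sqrt(863)
= 0.5 * 1.273240 * 29.376862
= 18.7019

18.7019


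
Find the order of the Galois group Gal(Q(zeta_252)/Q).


|Gal(Q(zeta_252)/Q)| = phi(252)
= 72

72


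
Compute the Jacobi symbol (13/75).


Compute (13/75) via quadratic reciprocity:
  reciprocity: (13/75) -> +(75/13)
  reduce: (10/13)
  pull out 2: (2/13) = -1  (since 13 mod 8 = 5)
  reciprocity: (5/13) -> +(13/5)
  reduce: (3/5)
  reciprocity: (3/5) -> +(5/3)
  reduce: (2/3)
  pull out 2: (2/3) = -1  (since 3 mod 8 = 3)
  (1/3) = 1
Product of signs = 1

1


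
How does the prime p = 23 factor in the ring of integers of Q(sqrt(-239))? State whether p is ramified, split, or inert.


K = Q(sqrt(-239)). Since d mod 4 = 1, disc(K) = -239.
Check p | disc: -239 mod 23 = 14.
p does not divide disc. Compute Legendre symbol (d/p):
14^((23-1)/2) mod 23 = -1
(d/p) = -1, so p is inert: (p) stays prime with e=1, f=2, g=1.
Therefore p is inert.

inert


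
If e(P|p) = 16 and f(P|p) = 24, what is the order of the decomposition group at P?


|D_P| = e * f
= 16 * 24
= 384

384


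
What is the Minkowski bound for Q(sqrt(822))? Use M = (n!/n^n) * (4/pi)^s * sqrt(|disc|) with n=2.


d = 822, d mod 4 = 2, so disc(K) = 4d = 3288; |disc(K)| = 3288
Real quadratic field, so n = 2, s = r2 = 0, r1 = 2
M = (n!/n^n) * (4/pi)^s * sqrt(|disc(K)|) = (2!/2^2) * (4/pi)^0 * sqrt(3288)
= 0.5 * 1.000000 * 57.341085
= 28.6705

28.6705


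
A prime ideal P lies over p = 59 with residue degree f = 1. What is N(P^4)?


N(P^a) = p^(a*f)
= 59^(4*1)
= 59^4
= 12117361

12117361


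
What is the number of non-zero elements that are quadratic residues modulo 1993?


For prime p, the number of non-zero quadratic residues is (p-1)/2.
= (1993-1)/2
= 996

996


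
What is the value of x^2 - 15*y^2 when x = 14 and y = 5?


x^2 - d*y^2
= 14^2 - 15*5^2
= 196 - 375
= -179

-179


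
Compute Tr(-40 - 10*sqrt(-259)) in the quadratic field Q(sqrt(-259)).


Tr(a + b*sqrt(d)) = (a + b*sqrt(d)) + (a - b*sqrt(d)) = 2a
= 2 * (-40)
= -80

-80


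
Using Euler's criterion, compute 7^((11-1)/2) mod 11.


p = 11 is prime and the exponent is (p-1)/2 = 5, so by Euler's criterion 7^5 = (7/11) = +1 or -1 mod 11.
Compute by square-and-multiply:
  5 = 4 + 1 (binary 101)
  Repeated squaring mod 11: 7^1 = 7, 7^2 = 5, 7^4 = 3
  7^5 = 7^4 * 7^1 = 3 * 7 mod 11
    3 * 7 = 21 = 10 mod 11
  7^5 = 10 mod 11
Result 10 = p - 1 = -1 mod 11: 7 is a quadratic non-residue mod 11. As a residue in [0, p-1] the value is 10.
7^5 mod 11 = 10

10


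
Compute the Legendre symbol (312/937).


p = 937 is prime, so compute (312/937) with the reciprocity algorithm (Jacobi-symbol steps: pull out 2s via (2/n), flip via reciprocity, reduce):
  pull out 2: (2/937) = +1  (since 937 mod 8 = 1)
  pull out 2: (2/937) = +1  (since 937 mod 8 = 1)
  pull out 2: (2/937) = +1  (since 937 mod 8 = 1)
  reciprocity: (39/937) -> +(937/39)
  reduce: (1/39)
  (1/39) = 1
Product of signs = 1
(312/937) = 1

1


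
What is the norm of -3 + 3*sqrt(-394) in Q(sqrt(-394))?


N(a + b*sqrt(d)) = a^2 - d*b^2
= (-3)^2 - (-394)*(3)^2
= 9 + 3546
= 3555

3555


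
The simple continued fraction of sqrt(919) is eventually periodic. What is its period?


Run the CF algorithm for sqrt(919).
a_0 = floor(sqrt(919)) = 30; set m_0=0, q_0=1.
Recurrence: m' = q*a - m,  q' = (d - m'^2)/q,  a' = floor((a_0 + m')/q').
  step 1: m=30, q=19, a=3
  step 2: m=27, q=10, a=5
  step 3: m=23, q=39, a=1
  step 4: m=16, q=17, a=2
  step 5: m=18, q=35, a=1
  step 6: m=17, q=18, a=2
  step 7: m=19, q=31, a=1
  step 8: m=12, q=25, a=1
  step 9: m=13, q=30, a=1
  step 10: m=17, q=21, a=2
  step 11: m=25, q=14, a=3
  step 12: m=17, q=45, a=1
  step 13: m=28, q=3, a=19
  step 14: m=29, q=26, a=2
  step 15: m=23, q=15, a=3
  step 16: m=22, q=29, a=1
  step 17: m=7, q=30, a=1
  step 18: m=23, q=13, a=4
  step 19: m=29, q=6, a=9
  step 20: m=25, q=49, a=1
  step 21: m=24, q=7, a=7
  step 22: m=25, q=42, a=1
  step 23: m=17, q=15, a=3
  step 24: m=28, q=9, a=6
  step 25: m=26, q=27, a=2
  step 26: m=28, q=5, a=11
  step 27: m=27, q=38, a=1
  step 28: m=11, q=21, a=1
  step 29: m=10, q=39, a=1
  step 30: m=29, q=2, a=29
  step 31: m=29, q=39, a=1
  step 32: m=10, q=21, a=1
  step 33: m=11, q=38, a=1
  step 34: m=27, q=5, a=11
  step 35: m=28, q=27, a=2
  step 36: m=26, q=9, a=6
  step 37: m=28, q=15, a=3
  step 38: m=17, q=42, a=1
  step 39: m=25, q=7, a=7
  step 40: m=24, q=49, a=1
  step 41: m=25, q=6, a=9
  step 42: m=29, q=13, a=4
  step 43: m=23, q=30, a=1
  step 44: m=7, q=29, a=1
  step 45: m=22, q=15, a=3
  step 46: m=23, q=26, a=2
  step 47: m=29, q=3, a=19
  step 48: m=28, q=45, a=1
  step 49: m=17, q=14, a=3
  step 50: m=25, q=21, a=2
  step 51: m=17, q=30, a=1
  step 52: m=13, q=25, a=1
  step 53: m=12, q=31, a=1
  step 54: m=19, q=18, a=2
  step 55: m=17, q=35, a=1
  step 56: m=18, q=17, a=2
  step 57: m=16, q=39, a=1
  step 58: m=23, q=10, a=5
  step 59: m=27, q=19, a=3
  step 60: m=30, q=1, a=60
a_60 = 2*a_0 = 60, so the period closes here.
sqrt(919) = [30; 3, 5, 1, 2, 1, 2, 1, 1, 1, 2, 3, 1, 19, 2, 3, 1, 1, 4, 9, 1, 7, 1, 3, 6, 2, 11, 1, 1, 1, 29, 1, 1, 1, 11, 2, 6, 3, 1, 7, 1, 9, 4, 1, 1, 3, 2, 19, 1, 3, 2, 1, 1, 1, 2, 1, 2, 1, 5, 3, 60]
Period length = 60

60


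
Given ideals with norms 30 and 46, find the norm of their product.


N(IJ) = N(I) * N(J)
= 30 * 46
= 1380

1380


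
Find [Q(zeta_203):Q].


The degree equals Euler's totient phi(203).
203 = 7 * 29
phi(203) = 168

168


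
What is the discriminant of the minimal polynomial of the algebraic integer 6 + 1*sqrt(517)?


The element 6 + 1*sqrt(517) has minimal polynomial:
x^2 - 12*x - 481
Discriminant = (-12)^2 - 4*(-481)
= 144 + 1924
= 2068

2068


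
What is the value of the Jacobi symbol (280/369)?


Compute (280/369) via quadratic reciprocity:
  pull out 2: (2/369) = +1  (since 369 mod 8 = 1)
  pull out 2: (2/369) = +1  (since 369 mod 8 = 1)
  pull out 2: (2/369) = +1  (since 369 mod 8 = 1)
  reciprocity: (35/369) -> +(369/35)
  reduce: (19/35)
  reciprocity: (19/35) -> -(35/19)
  reduce: (16/19)
  pull out 2: (2/19) = -1  (since 19 mod 8 = 3)
  pull out 2: (2/19) = -1  (since 19 mod 8 = 3)
  pull out 2: (2/19) = -1  (since 19 mod 8 = 3)
  pull out 2: (2/19) = -1  (since 19 mod 8 = 3)
  (1/19) = 1
Product of signs = -1

-1


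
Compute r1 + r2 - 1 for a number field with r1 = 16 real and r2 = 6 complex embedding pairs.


By Dirichlet's unit theorem:
rank = r1 + r2 - 1
= 16 + 6 - 1
= 21

21


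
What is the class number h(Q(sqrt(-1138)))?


K = Q(sqrt(-1138)). d mod 4 = 2, so D = disc(K) = 4d = -4552
h(K) equals the number of primitive reduced positive-definite forms (a, b, c) = a*x^2 + b*x*y + c*y^2 with b^2 - 4ac = D,
where reduced means |b| <= a <= c, with b >= 0 whenever |b| = a or a = c, and primitive means gcd(a, b, c) = 1.
Reduced forces 3a^2 <= |D| = 4552, so 1 <= a <= 38; b must have the parity of D, and c = (b^2 - D)/(4a) must be an integer >= a.
Enumerate a = 1..38, b in [-a, a]:
  a=1: (1, 0, 1138)  [1]
  a=2: (2, 0, 569)  [1]
  a=3..16: none
  a=17: (17, -2, 67), (17, 2, 67)  [2]
  a=18..22: none
  a=23: (23, -18, 53), (23, 18, 53)  [2]
  a=24..28: none
  a=29: (29, -28, 46), (29, 28, 46)  [2]
  a=30: none
  a=31: (31, -6, 37), (31, 6, 37)  [2]
  a=32..33: none
  a=34: (34, -32, 41), (34, 32, 41)  [2]
  a=35..38: none
Total reduced forms: 1 + 1 + 2 + 2 + 2 + 2 + 2 = 12
h = 12

12


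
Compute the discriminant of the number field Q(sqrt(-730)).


For K = Q(sqrt(d)) with d squarefree: disc(K) = d if d = 1 mod 4, and disc(K) = 4d if d = 2 or 3 mod 4.
Here d = -730, and d mod 4 = 2.
d = 2 mod 4, not 1 (O_K = Z[sqrt(d)]), so disc(K) = 4d = 4 * (-730) = -2920

-2920


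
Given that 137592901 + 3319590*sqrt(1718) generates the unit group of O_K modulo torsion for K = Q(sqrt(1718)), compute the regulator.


epsilon = 137592901 + 3319590*sqrt(1718)
= 2.7519e+08
R = ln(2.7519e+08)
= 19.4330

19.4330


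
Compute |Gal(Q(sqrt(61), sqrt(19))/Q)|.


The 2 square roots of distinct primes are multiplicatively independent over Q,
so [K:Q] = 2^2 and Gal(K/Q) is isomorphic to (Z/2Z)^2.
|Gal| = 2^2 = 4

4


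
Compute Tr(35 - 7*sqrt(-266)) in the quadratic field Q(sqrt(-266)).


Tr(a + b*sqrt(d)) = (a + b*sqrt(d)) + (a - b*sqrt(d)) = 2a
= 2 * (35)
= 70

70


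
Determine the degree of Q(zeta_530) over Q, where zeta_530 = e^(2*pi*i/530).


The degree equals Euler's totient phi(530).
530 = 2 * 5 * 53
phi(530) = 208

208


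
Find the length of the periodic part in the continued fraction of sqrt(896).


Run the CF algorithm for sqrt(896).
a_0 = floor(sqrt(896)) = 29; set m_0=0, q_0=1.
Recurrence: m' = q*a - m,  q' = (d - m'^2)/q,  a' = floor((a_0 + m')/q').
  step 1: m=29, q=55, a=1
  step 2: m=26, q=4, a=13
  step 3: m=26, q=55, a=1
  step 4: m=29, q=1, a=58
a_4 = 2*a_0 = 58, so the period closes here.
sqrt(896) = [29; 1, 13, 1, 58]
Period length = 4

4


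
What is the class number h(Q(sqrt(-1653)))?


K = Q(sqrt(-1653)). d mod 4 = 3, so D = disc(K) = 4d = -6612
h(K) equals the number of primitive reduced positive-definite forms (a, b, c) = a*x^2 + b*x*y + c*y^2 with b^2 - 4ac = D,
where reduced means |b| <= a <= c, with b >= 0 whenever |b| = a or a = c, and primitive means gcd(a, b, c) = 1.
Reduced forces 3a^2 <= |D| = 6612, so 1 <= a <= 46; b must have the parity of D, and c = (b^2 - D)/(4a) must be an integer >= a.
Enumerate a = 1..46, b in [-a, a]:
  a=1: (1, 0, 1653)  [1]
  a=2: (2, 2, 827)  [1]
  a=3: (3, 0, 551)  [1]
  a=4..5: none
  a=6: (6, 6, 277)  [1]
  a=7..16: none
  a=17: (17, -16, 101), (17, 16, 101)  [2]
  a=18: none
  a=19: (19, 0, 87)  [1]
  a=20..22: none
  a=23: (23, -14, 74), (23, 14, 74)  [2]
  a=24..28: none
  a=29: (29, 0, 57)  [1]
  a=30..33: none
  a=34: (34, -18, 51), (34, 18, 51)  [2]
  a=35..36: none
  a=37: (37, -14, 46), (37, 14, 46)  [2]
  a=38: (38, 38, 53)  [1]
  a=39..42: none
  a=43: (43, 28, 43)  [1]
  a=44..46: none
Total reduced forms: 1 + 1 + 1 + 1 + 2 + 1 + 2 + 1 + 2 + 2 + 1 + 1 = 16
h = 16

16


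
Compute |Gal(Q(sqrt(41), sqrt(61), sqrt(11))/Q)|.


The 3 square roots of distinct primes are multiplicatively independent over Q,
so [K:Q] = 2^3 and Gal(K/Q) is isomorphic to (Z/2Z)^3.
|Gal| = 2^3 = 8

8


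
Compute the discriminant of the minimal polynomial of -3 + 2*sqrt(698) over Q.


The element -3 + 2*sqrt(698) has minimal polynomial:
x^2 + 6*x - 2783
Discriminant = (6)^2 - 4*(-2783)
= 36 + 11132
= 11168

11168


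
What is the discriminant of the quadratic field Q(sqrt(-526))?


For K = Q(sqrt(d)) with d squarefree: disc(K) = d if d = 1 mod 4, and disc(K) = 4d if d = 2 or 3 mod 4.
Here d = -526, and d mod 4 = 2.
d = 2 mod 4, not 1 (O_K = Z[sqrt(d)]), so disc(K) = 4d = 4 * (-526) = -2104

-2104


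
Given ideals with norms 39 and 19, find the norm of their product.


N(IJ) = N(I) * N(J)
= 39 * 19
= 741

741


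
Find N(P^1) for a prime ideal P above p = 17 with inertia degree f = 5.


N(P^a) = p^(a*f)
= 17^(1*5)
= 17^5
= 1419857

1419857


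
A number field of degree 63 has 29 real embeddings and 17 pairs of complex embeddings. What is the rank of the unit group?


By Dirichlet's unit theorem:
rank = r1 + r2 - 1
= 29 + 17 - 1
= 45

45


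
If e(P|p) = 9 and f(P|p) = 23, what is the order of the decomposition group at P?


|D_P| = e * f
= 9 * 23
= 207

207


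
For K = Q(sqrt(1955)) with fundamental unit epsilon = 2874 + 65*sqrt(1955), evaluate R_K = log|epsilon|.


epsilon = 2874 + 65*sqrt(1955)
= 5747.9998
R = ln(5747.9998)
= 8.6566

8.6566


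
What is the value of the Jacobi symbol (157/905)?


Compute (157/905) via quadratic reciprocity:
  reciprocity: (157/905) -> +(905/157)
  reduce: (120/157)
  pull out 2: (2/157) = -1  (since 157 mod 8 = 5)
  pull out 2: (2/157) = -1  (since 157 mod 8 = 5)
  pull out 2: (2/157) = -1  (since 157 mod 8 = 5)
  reciprocity: (15/157) -> +(157/15)
  reduce: (7/15)
  reciprocity: (7/15) -> -(15/7)
  reduce: (1/7)
  (1/7) = 1
Product of signs = 1

1


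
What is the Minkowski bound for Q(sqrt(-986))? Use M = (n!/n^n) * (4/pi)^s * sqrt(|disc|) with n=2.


d = -986, d mod 4 = 2, so disc(K) = 4d = -3944; |disc(K)| = 3944
Imaginary quadratic field, so n = 2, s = r2 = 1, r1 = 0
M = (n!/n^n) * (4/pi)^s * sqrt(|disc(K)|) = (2!/2^2) * (4/pi)^1 * sqrt(3944)
= 0.5 * 1.273240 * 62.801274
= 39.9805

39.9805


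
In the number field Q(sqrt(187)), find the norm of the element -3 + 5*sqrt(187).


N(a + b*sqrt(d)) = a^2 - d*b^2
= (-3)^2 - (187)*(5)^2
= 9 - 4675
= -4666

-4666


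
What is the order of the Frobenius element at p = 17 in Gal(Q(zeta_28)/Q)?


The Frobenius at p in Gal(Q(zeta_n)/Q) = (Z/nZ)* is the class of p, so its order is ord_28(17), the smallest k >= 1 with 17^k = 1 mod 28.
n = 28 = 2^2 * 7, phi(28) = 12; the order divides phi(n).
Divisors of 12: 1, 2, 3, 4, 6, 12
Repeated squaring mod 28: 17^1 = 17, 17^2 = 9, 17^4 = 25, 17^8 = 9
Test divisors in increasing order:
  k=1: 17^1 = 17 mod 28
  k=2: 17^2 = 9 mod 28
  k=3: 17^3 = 9 * 17 = 13 mod 28
  k=4: 17^4 = 25 mod 28
  k=6: 17^6 = 25 * 9 = 1 mod 28  <- first divisor giving 1
Order = 6

6


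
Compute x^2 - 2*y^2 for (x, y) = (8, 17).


x^2 - d*y^2
= 8^2 - 2*17^2
= 64 - 578
= -514

-514


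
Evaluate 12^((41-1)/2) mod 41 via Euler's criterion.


p = 41 is prime and the exponent is (p-1)/2 = 20, so by Euler's criterion 12^20 = (12/41) = +1 or -1 mod 41.
Compute by square-and-multiply:
  20 = 16 + 4 (binary 10100)
  Repeated squaring mod 41: 12^1 = 12, 12^2 = 21, 12^4 = 31, 12^8 = 18, 12^16 = 37
  12^20 = 12^16 * 12^4 = 37 * 31 mod 41
    37 * 31 = 1147 = 40 mod 41
  12^20 = 40 mod 41
Result 40 = p - 1 = -1 mod 41: 12 is a quadratic non-residue mod 41. As a residue in [0, p-1] the value is 40.
12^20 mod 41 = 40

40


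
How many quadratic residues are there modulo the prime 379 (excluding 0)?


For prime p, the number of non-zero quadratic residues is (p-1)/2.
= (379-1)/2
= 189

189


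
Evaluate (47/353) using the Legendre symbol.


p = 353 is prime, so compute (47/353) with the reciprocity algorithm (Jacobi-symbol steps: pull out 2s via (2/n), flip via reciprocity, reduce):
  reciprocity: (47/353) -> +(353/47)
  reduce: (24/47)
  pull out 2: (2/47) = +1  (since 47 mod 8 = 7)
  pull out 2: (2/47) = +1  (since 47 mod 8 = 7)
  pull out 2: (2/47) = +1  (since 47 mod 8 = 7)
  reciprocity: (3/47) -> -(47/3)
  reduce: (2/3)
  pull out 2: (2/3) = -1  (since 3 mod 8 = 3)
  (1/3) = 1
Product of signs = 1
(47/353) = 1

1


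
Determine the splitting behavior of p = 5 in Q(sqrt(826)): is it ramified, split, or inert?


K = Q(sqrt(826)). Since d mod 4 = 2, disc(K) = 3304.
Check p | disc: 3304 mod 5 = 4.
p does not divide disc. Compute Legendre symbol (d/p):
1^((5-1)/2) mod 5 = 1
(d/p) = 1, so p splits: (p) = P*P' with e=1, f=1, g=2.
Therefore p is split.

split


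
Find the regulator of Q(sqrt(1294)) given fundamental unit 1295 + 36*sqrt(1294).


epsilon = 1295 + 36*sqrt(1294)
= 2589.9996
R = ln(2589.9996)
= 7.8594

7.8594


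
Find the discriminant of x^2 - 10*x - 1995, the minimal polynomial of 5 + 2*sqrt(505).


The element 5 + 2*sqrt(505) has minimal polynomial:
x^2 - 10*x - 1995
Discriminant = (-10)^2 - 4*(-1995)
= 100 + 7980
= 8080

8080


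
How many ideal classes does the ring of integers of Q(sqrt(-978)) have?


K = Q(sqrt(-978)). d mod 4 = 2, so D = disc(K) = 4d = -3912
h(K) equals the number of primitive reduced positive-definite forms (a, b, c) = a*x^2 + b*x*y + c*y^2 with b^2 - 4ac = D,
where reduced means |b| <= a <= c, with b >= 0 whenever |b| = a or a = c, and primitive means gcd(a, b, c) = 1.
Reduced forces 3a^2 <= |D| = 3912, so 1 <= a <= 36; b must have the parity of D, and c = (b^2 - D)/(4a) must be an integer >= a.
Enumerate a = 1..36, b in [-a, a]:
  a=1: (1, 0, 978)  [1]
  a=2: (2, 0, 489)  [1]
  a=3: (3, 0, 326)  [1]
  a=4..5: none
  a=6: (6, 0, 163)  [1]
  a=7: (7, -6, 141), (7, 6, 141)  [2]
  a=8..10: none
  a=11: (11, -2, 89), (11, 2, 89)  [2]
  a=12: none
  a=13: (13, -12, 78), (13, 12, 78)  [2]
  a=14: (14, -8, 71), (14, 8, 71)  [2]
  a=15..16: none
  a=17: (17, -10, 59), (17, 10, 59)  [2]
  a=18..20: none
  a=21: (21, -6, 47), (21, 6, 47)  [2]
  a=22: (22, -20, 49), (22, 20, 49)  [2]
  a=23..25: none
  a=26: (26, -12, 39), (26, 12, 39)  [2]
  a=27..30: none
  a=31: (31, -26, 37), (31, 26, 37)  [2]
  a=32: none
  a=33: (33, -24, 34), (33, 24, 34)  [2]
  a=34..36: none
Total reduced forms: 1 + 1 + 1 + 1 + 2 + 2 + 2 + 2 + 2 + 2 + 2 + 2 + 2 + 2 = 24
h = 24

24


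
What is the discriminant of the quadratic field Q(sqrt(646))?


For K = Q(sqrt(d)) with d squarefree: disc(K) = d if d = 1 mod 4, and disc(K) = 4d if d = 2 or 3 mod 4.
Here d = 646, and d mod 4 = 2.
d = 2 mod 4, not 1 (O_K = Z[sqrt(d)]), so disc(K) = 4d = 4 * (646) = 2584

2584
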